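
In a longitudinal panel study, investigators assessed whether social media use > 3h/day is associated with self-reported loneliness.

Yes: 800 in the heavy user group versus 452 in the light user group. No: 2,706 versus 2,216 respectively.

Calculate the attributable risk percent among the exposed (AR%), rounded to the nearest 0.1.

25.8

From the description: a = 800, b = 2706, c = 452, d = 2216.
Risk in exposed = 800/3506 = 0.22818; risk in unexposed = 452/2668 = 0.16942.
RR = 0.22818/0.16942 = 1.34687
AR% = (RR − 1)/RR × 100 = (1.34687 − 1)/1.34687 × 100 = 25.7537%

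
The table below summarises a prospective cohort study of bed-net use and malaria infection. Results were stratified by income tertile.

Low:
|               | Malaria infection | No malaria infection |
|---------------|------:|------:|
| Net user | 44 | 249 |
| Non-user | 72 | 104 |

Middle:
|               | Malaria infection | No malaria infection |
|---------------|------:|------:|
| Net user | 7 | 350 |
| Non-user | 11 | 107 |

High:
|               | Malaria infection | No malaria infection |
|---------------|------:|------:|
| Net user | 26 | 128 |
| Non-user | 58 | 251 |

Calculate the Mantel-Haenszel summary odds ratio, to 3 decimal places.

0.408

OR_MH = Σ(aᵢdᵢ/nᵢ) / Σ(bᵢcᵢ/nᵢ), where nᵢ is the stratum total.
Stratum 1 (Low): n = 469; a·d/n = 44·104/469 = 9.7569; b·c/n = 249·72/469 = 38.2260
Stratum 2 (Middle): n = 475; a·d/n = 7·107/475 = 1.5768; b·c/n = 350·11/475 = 8.1053
Stratum 3 (High): n = 463; a·d/n = 26·251/463 = 14.0950; b·c/n = 128·58/463 = 16.0346
OR_MH = (9.7569 + 1.5768 + 14.0950) / (38.2260 + 8.1053 + 16.0346) = 25.4288 / 62.3658 = 0.40774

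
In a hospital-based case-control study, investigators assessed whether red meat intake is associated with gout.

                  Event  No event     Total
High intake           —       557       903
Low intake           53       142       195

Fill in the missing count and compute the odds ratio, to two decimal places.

1.66

The missing cell is in the exposed row: 903 − 557 = 346.
So a = 346, b = 557, c = 53, d = 142.
OR = (a·d)/(b·c) = (346 × 142) / (557 × 53) = 49132 / 29521 = 1.66431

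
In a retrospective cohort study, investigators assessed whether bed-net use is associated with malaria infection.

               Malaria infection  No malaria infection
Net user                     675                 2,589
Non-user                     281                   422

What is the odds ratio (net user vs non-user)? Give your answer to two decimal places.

Cells: a = 675, b = 2589, c = 281, d = 422.
OR = (a·d)/(b·c) = (675 × 422) / (2589 × 281) = 284850 / 727509 = 0.39154
Exposure is associated with lower odds of malaria infection (OR = 0.39 < 1).

0.39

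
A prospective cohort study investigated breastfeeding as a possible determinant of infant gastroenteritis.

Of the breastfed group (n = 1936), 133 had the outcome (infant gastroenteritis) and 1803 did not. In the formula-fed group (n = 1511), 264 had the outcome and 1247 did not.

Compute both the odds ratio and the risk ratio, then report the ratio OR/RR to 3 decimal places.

0.886

From the description: a = 133, b = 1803, c = 264, d = 1247.
OR = (133·1247)/(1803·264) = 165851/475992 = 0.34843
Risk in exposed = 133/1936 = 0.06870; risk in unexposed = 264/1511 = 0.17472; RR = 0.39319
OR/RR = 0.34843 / 0.39319 = 0.88616
The outcome is not rare, so the OR lies further from 1 than the RR.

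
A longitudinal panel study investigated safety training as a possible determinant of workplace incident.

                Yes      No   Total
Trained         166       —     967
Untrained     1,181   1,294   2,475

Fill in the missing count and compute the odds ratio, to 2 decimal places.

0.23

The missing cell is in the exposed row: 967 − 166 = 801.
So a = 166, b = 801, c = 1181, d = 1294.
OR = (a·d)/(b·c) = (166 × 1294) / (801 × 1181) = 214804 / 945981 = 0.22707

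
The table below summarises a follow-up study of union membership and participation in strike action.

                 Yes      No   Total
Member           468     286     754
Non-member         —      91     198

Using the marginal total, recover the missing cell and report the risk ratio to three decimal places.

The missing cell is in the unexposed row: 198 − 91 = 107.
So a = 468, b = 286, c = 107, d = 91.
RR = [a/(a+b)] / [c/(c+d)] = (468/754) / (107/198) = 0.62069/0.54040 = 1.14857

1.149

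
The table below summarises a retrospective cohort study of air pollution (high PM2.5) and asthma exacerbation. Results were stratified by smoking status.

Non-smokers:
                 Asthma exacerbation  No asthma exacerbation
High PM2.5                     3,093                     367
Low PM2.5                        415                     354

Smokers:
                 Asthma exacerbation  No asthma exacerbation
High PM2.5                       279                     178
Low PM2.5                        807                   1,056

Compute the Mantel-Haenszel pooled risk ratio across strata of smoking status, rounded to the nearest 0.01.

RR_MH = Σ(aᵢ·n₀ᵢ/nᵢ) / Σ(cᵢ·n₁ᵢ/nᵢ), with n₁ᵢ = aᵢ+bᵢ (exposed), n₀ᵢ = cᵢ+dᵢ (unexposed), nᵢ = n₁ᵢ+n₀ᵢ.
Stratum 1 (Non-smokers): n₁ = 3460, n₀ = 769, n = 4229; a·n₀/n = 3093·769/4229 = 562.4301; c·n₁/n = 415·3460/4229 = 339.5365
Stratum 2 (Smokers): n₁ = 457, n₀ = 1863, n = 2320; a·n₀/n = 279·1863/2320 = 224.0418; c·n₁/n = 807·457/2320 = 158.9651
RR_MH = (562.4301 + 224.0418) / (339.5365 + 158.9651) = 786.4719 / 498.5016 = 1.57767

1.58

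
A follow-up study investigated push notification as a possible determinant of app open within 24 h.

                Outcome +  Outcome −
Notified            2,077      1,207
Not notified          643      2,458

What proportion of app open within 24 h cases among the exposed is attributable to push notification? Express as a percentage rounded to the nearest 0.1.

Cells: a = 2077, b = 1207, c = 643, d = 2458.
Risk in exposed = 2077/3284 = 0.63246; risk in unexposed = 643/3101 = 0.20735.
RR = 0.63246/0.20735 = 3.05017
AR% = (RR − 1)/RR × 100 = (3.05017 − 1)/3.05017 × 100 = 67.2149%

67.2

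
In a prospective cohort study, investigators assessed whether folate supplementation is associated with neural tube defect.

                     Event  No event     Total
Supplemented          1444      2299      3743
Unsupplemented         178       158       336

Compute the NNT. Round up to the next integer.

7

Risk in treated group = 1444/3743 = 0.38579; risk in control = 178/336 = 0.52976.
Absolute risk reduction = 0.52976 − 0.38579 = 0.14398
NNT = 1 / ARR = 1 / 0.14398 = 6.946 → round up → 7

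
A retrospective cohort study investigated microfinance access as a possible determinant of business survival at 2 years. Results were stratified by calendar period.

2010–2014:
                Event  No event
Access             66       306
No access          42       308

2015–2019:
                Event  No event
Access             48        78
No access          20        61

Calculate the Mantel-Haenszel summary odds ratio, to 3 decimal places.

1.670

OR_MH = Σ(aᵢdᵢ/nᵢ) / Σ(bᵢcᵢ/nᵢ), where nᵢ is the stratum total.
Stratum 1 (2010–2014): n = 722; a·d/n = 66·308/722 = 28.1551; b·c/n = 306·42/722 = 17.8006
Stratum 2 (2015–2019): n = 207; a·d/n = 48·61/207 = 14.1449; b·c/n = 78·20/207 = 7.5362
OR_MH = (28.1551 + 14.1449) / (17.8006 + 7.5362) = 42.3001 / 25.3368 = 1.66951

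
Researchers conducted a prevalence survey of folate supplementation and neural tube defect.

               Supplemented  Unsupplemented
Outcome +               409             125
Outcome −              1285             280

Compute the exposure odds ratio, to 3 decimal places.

Reading the table with exposure as columns: a = 409 (Supplemented, case), b = 1285 (Supplemented, non-case), c = 125 (Unsupplemented, case), d = 280.
OR = (a·d)/(b·c) = (409 × 280) / (1285 × 125) = 114520 / 160625 = 0.71296
Exposure is associated with lower odds of neural tube defect (OR = 0.71 < 1).

0.713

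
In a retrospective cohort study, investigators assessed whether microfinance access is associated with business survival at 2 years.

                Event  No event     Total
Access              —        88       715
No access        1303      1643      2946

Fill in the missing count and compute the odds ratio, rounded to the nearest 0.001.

8.984

The missing cell is in the exposed row: 715 − 88 = 627.
So a = 627, b = 88, c = 1303, d = 1643.
OR = (a·d)/(b·c) = (627 × 1643) / (88 × 1303) = 1030161 / 114664 = 8.98417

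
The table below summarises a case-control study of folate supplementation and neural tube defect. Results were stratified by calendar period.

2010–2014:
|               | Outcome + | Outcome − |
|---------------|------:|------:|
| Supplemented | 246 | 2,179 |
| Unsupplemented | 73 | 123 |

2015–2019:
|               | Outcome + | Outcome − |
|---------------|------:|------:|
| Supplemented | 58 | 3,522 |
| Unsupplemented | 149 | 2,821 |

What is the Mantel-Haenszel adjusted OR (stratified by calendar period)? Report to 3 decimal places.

OR_MH = Σ(aᵢdᵢ/nᵢ) / Σ(bᵢcᵢ/nᵢ), where nᵢ is the stratum total.
Stratum 1 (2010–2014): n = 2621; a·d/n = 246·123/2621 = 11.5444; b·c/n = 2179·73/2621 = 60.6894
Stratum 2 (2015–2019): n = 6550; a·d/n = 58·2821/6550 = 24.9798; b·c/n = 3522·149/6550 = 80.1188
OR_MH = (11.5444 + 24.9798) / (60.6894 + 80.1188) = 36.5243 / 140.8082 = 0.25939

0.259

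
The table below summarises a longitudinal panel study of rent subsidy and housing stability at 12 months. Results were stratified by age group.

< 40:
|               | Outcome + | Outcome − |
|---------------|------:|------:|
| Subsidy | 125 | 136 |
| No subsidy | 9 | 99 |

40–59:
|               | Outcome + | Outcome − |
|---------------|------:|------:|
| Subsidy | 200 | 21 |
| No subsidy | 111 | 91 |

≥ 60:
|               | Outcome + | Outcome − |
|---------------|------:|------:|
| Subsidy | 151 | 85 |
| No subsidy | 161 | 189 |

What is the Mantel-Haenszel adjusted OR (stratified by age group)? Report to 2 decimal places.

OR_MH = Σ(aᵢdᵢ/nᵢ) / Σ(bᵢcᵢ/nᵢ), where nᵢ is the stratum total.
Stratum 1 (< 40): n = 369; a·d/n = 125·99/369 = 33.5366; b·c/n = 136·9/369 = 3.3171
Stratum 2 (40–59): n = 423; a·d/n = 200·91/423 = 43.0260; b·c/n = 21·111/423 = 5.5106
Stratum 3 (≥ 60): n = 586; a·d/n = 151·189/586 = 48.7014; b·c/n = 85·161/586 = 23.3532
OR_MH = (33.5366 + 43.0260 + 48.7014) / (3.3171 + 5.5106 + 23.3532) = 125.2640 / 32.1810 = 3.89249

3.89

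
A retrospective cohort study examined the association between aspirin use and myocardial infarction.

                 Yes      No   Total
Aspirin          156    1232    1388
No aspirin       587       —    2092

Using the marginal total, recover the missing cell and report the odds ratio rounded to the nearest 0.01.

0.32

The missing cell is in the unexposed row: 2092 − 587 = 1505.
So a = 156, b = 1232, c = 587, d = 1505.
OR = (a·d)/(b·c) = (156 × 1505) / (1232 × 587) = 234780 / 723184 = 0.32465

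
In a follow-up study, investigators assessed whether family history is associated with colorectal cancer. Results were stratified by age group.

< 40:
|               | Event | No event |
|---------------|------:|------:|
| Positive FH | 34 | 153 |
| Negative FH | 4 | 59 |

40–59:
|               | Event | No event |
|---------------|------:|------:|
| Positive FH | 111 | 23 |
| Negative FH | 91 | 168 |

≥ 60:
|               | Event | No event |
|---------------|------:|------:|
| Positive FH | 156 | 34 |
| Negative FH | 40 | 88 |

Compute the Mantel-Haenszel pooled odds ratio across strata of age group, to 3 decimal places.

OR_MH = Σ(aᵢdᵢ/nᵢ) / Σ(bᵢcᵢ/nᵢ), where nᵢ is the stratum total.
Stratum 1 (< 40): n = 250; a·d/n = 34·59/250 = 8.0240; b·c/n = 153·4/250 = 2.4480
Stratum 2 (40–59): n = 393; a·d/n = 111·168/393 = 47.4504; b·c/n = 23·91/393 = 5.3257
Stratum 3 (≥ 60): n = 318; a·d/n = 156·88/318 = 43.1698; b·c/n = 34·40/318 = 4.2767
OR_MH = (8.0240 + 47.4504 + 43.1698) / (2.4480 + 5.3257 + 4.2767) = 98.6442 / 12.0504 = 8.18595

8.186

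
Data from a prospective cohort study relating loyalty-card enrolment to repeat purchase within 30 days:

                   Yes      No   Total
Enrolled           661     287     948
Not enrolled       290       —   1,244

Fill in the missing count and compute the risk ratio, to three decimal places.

The missing cell is in the unexposed row: 1244 − 290 = 954.
So a = 661, b = 287, c = 290, d = 954.
RR = [a/(a+b)] / [c/(c+d)] = (661/948) / (290/1244) = 0.69726/0.23312 = 2.99099

2.991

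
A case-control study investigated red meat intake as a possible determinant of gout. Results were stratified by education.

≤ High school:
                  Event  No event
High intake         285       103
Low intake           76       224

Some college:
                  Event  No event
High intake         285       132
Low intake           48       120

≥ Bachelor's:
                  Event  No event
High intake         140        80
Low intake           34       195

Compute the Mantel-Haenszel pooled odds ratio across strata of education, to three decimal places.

7.502

OR_MH = Σ(aᵢdᵢ/nᵢ) / Σ(bᵢcᵢ/nᵢ), where nᵢ is the stratum total.
Stratum 1 (≤ High school): n = 688; a·d/n = 285·224/688 = 92.7907; b·c/n = 103·76/688 = 11.3779
Stratum 2 (Some college): n = 585; a·d/n = 285·120/585 = 58.4615; b·c/n = 132·48/585 = 10.8308
Stratum 3 (≥ Bachelor's): n = 449; a·d/n = 140·195/449 = 60.8018; b·c/n = 80·34/449 = 6.0579
OR_MH = (92.7907 + 58.4615 + 60.8018) / (11.3779 + 10.8308 + 6.0579) = 212.0540 / 28.2666 = 7.50193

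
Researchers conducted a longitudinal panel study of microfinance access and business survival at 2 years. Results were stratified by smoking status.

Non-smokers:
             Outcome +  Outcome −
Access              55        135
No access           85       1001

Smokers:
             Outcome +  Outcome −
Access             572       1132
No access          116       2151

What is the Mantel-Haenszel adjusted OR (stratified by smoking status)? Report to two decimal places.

OR_MH = Σ(aᵢdᵢ/nᵢ) / Σ(bᵢcᵢ/nᵢ), where nᵢ is the stratum total.
Stratum 1 (Non-smokers): n = 1276; a·d/n = 55·1001/1276 = 43.1466; b·c/n = 135·85/1276 = 8.9929
Stratum 2 (Smokers): n = 3971; a·d/n = 572·2151/3971 = 309.8393; b·c/n = 1132·116/3971 = 33.0677
OR_MH = (43.1466 + 309.8393) / (8.9929 + 33.0677) = 352.9859 / 42.0607 = 8.39230

8.39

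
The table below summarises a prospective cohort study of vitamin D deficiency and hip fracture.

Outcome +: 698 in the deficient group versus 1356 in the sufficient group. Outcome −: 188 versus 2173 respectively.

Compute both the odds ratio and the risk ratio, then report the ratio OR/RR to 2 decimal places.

From the description: a = 698, b = 188, c = 1356, d = 2173.
OR = (698·2173)/(188·1356) = 1516754/254928 = 5.94973
Risk in exposed = 698/886 = 0.78781; risk in unexposed = 1356/3529 = 0.38424; RR = 2.05028
OR/RR = 5.94973 / 2.05028 = 2.90191
The outcome is not rare, so the OR lies further from 1 than the RR.

2.90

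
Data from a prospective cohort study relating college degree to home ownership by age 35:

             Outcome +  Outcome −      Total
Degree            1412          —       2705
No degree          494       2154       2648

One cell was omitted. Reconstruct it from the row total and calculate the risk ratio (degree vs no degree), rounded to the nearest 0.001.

2.798

The missing cell is in the exposed row: 2705 − 1412 = 1293.
So a = 1412, b = 1293, c = 494, d = 2154.
RR = [a/(a+b)] / [c/(c+d)] = (1412/2705) / (494/2648) = 0.52200/0.18656 = 2.79807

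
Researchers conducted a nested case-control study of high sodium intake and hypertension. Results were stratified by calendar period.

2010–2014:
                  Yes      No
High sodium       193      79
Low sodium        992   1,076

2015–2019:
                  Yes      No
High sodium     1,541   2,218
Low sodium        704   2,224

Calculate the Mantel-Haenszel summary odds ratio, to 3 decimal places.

2.252

OR_MH = Σ(aᵢdᵢ/nᵢ) / Σ(bᵢcᵢ/nᵢ), where nᵢ is the stratum total.
Stratum 1 (2010–2014): n = 2340; a·d/n = 193·1076/2340 = 88.7470; b·c/n = 79·992/2340 = 33.4906
Stratum 2 (2015–2019): n = 6687; a·d/n = 1541·2224/6687 = 512.5144; b·c/n = 2218·704/6687 = 233.5086
OR_MH = (88.7470 + 512.5144) / (33.4906 + 233.5086) = 601.2614 / 266.9992 = 2.25192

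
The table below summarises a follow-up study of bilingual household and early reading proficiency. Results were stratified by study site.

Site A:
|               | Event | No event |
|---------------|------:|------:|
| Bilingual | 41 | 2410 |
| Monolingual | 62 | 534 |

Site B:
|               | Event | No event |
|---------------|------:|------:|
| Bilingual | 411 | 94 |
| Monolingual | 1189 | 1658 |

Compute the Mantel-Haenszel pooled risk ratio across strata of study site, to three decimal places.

1.559

RR_MH = Σ(aᵢ·n₀ᵢ/nᵢ) / Σ(cᵢ·n₁ᵢ/nᵢ), with n₁ᵢ = aᵢ+bᵢ (exposed), n₀ᵢ = cᵢ+dᵢ (unexposed), nᵢ = n₁ᵢ+n₀ᵢ.
Stratum 1 (Site A): n₁ = 2451, n₀ = 596, n = 3047; a·n₀/n = 41·596/3047 = 8.0197; c·n₁/n = 62·2451/3047 = 49.8727
Stratum 2 (Site B): n₁ = 505, n₀ = 2847, n = 3352; a·n₀/n = 411·2847/3352 = 349.0803; c·n₁/n = 1189·505/3352 = 179.1304
RR_MH = (8.0197 + 349.0803) / (49.8727 + 179.1304) = 357.0999 / 229.0030 = 1.55937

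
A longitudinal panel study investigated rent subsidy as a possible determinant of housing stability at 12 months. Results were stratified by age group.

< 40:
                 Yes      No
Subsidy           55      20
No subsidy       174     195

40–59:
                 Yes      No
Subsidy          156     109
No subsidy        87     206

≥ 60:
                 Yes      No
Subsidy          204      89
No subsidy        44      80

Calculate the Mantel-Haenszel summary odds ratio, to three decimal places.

OR_MH = Σ(aᵢdᵢ/nᵢ) / Σ(bᵢcᵢ/nᵢ), where nᵢ is the stratum total.
Stratum 1 (< 40): n = 444; a·d/n = 55·195/444 = 24.1554; b·c/n = 20·174/444 = 7.8378
Stratum 2 (40–59): n = 558; a·d/n = 156·206/558 = 57.5914; b·c/n = 109·87/558 = 16.9946
Stratum 3 (≥ 60): n = 417; a·d/n = 204·80/417 = 39.1367; b·c/n = 89·44/417 = 9.3909
OR_MH = (24.1554 + 57.5914 + 39.1367) / (7.8378 + 16.9946 + 9.3909) = 120.8835 / 34.2233 = 3.53219

3.532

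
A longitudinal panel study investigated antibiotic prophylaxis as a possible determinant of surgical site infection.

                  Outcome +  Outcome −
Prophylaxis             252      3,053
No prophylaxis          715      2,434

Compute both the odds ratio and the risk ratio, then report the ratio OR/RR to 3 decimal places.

0.837

Cells: a = 252, b = 3053, c = 715, d = 2434.
OR = (252·2434)/(3053·715) = 613368/2182895 = 0.28099
Risk in exposed = 252/3305 = 0.07625; risk in unexposed = 715/3149 = 0.22706; RR = 0.33581
OR/RR = 0.28099 / 0.33581 = 0.83674
The outcome is not rare, so the OR lies further from 1 than the RR.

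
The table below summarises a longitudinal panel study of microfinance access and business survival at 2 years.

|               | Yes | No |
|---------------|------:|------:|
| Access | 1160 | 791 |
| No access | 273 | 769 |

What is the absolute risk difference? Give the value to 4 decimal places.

Cells: a = 1160, b = 791, c = 273, d = 769.
Risk in exposed = 1160/1951 = 0.594567; risk in unexposed = 273/1042 = 0.261996.
Risk difference = 0.594567 − 0.261996 = 0.332571

0.3326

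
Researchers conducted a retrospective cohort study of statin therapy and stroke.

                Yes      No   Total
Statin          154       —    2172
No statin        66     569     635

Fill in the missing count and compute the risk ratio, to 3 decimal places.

The missing cell is in the exposed row: 2172 − 154 = 2018.
So a = 154, b = 2018, c = 66, d = 569.
RR = [a/(a+b)] / [c/(c+d)] = (154/2172) / (66/635) = 0.07090/0.10394 = 0.68217

0.682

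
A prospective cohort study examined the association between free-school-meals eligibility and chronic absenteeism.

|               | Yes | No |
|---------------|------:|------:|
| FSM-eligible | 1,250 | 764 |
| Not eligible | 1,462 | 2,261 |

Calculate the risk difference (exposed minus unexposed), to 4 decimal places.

0.2280

Cells: a = 1250, b = 764, c = 1462, d = 2261.
Risk in exposed = 1250/2014 = 0.620655; risk in unexposed = 1462/3723 = 0.392694.
Risk difference = 0.620655 − 0.392694 = 0.227961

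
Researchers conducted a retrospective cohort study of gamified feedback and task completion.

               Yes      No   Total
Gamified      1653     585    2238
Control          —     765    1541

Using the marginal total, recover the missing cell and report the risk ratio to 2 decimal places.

1.47

The missing cell is in the unexposed row: 1541 − 765 = 776.
So a = 1653, b = 585, c = 776, d = 765.
RR = [a/(a+b)] / [c/(c+d)] = (1653/2238) / (776/1541) = 0.73861/0.50357 = 1.46674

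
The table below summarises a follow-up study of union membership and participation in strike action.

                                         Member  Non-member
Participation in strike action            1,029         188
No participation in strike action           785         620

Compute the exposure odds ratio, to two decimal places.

Reading the table with exposure as columns: a = 1029 (Member, case), b = 785 (Member, non-case), c = 188 (Non-member, case), d = 620.
OR = (a·d)/(b·c) = (1029 × 620) / (785 × 188) = 637980 / 147580 = 4.32294
The odds of participation in strike action are about 4.32 times as high in the member group.

4.32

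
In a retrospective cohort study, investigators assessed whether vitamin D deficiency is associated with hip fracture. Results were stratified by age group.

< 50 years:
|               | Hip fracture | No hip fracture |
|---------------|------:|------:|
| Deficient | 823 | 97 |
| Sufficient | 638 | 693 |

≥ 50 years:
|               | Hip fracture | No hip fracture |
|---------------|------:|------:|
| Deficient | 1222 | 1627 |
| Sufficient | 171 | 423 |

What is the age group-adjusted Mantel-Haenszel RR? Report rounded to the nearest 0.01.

RR_MH = Σ(aᵢ·n₀ᵢ/nᵢ) / Σ(cᵢ·n₁ᵢ/nᵢ), with n₁ᵢ = aᵢ+bᵢ (exposed), n₀ᵢ = cᵢ+dᵢ (unexposed), nᵢ = n₁ᵢ+n₀ᵢ.
Stratum 1 (< 50 years): n₁ = 920, n₀ = 1331, n = 2251; a·n₀/n = 823·1331/2251 = 486.6339; c·n₁/n = 638·920/2251 = 260.7552
Stratum 2 (≥ 50 years): n₁ = 2849, n₀ = 594, n = 3443; a·n₀/n = 1222·594/3443 = 210.8243; c·n₁/n = 171·2849/3443 = 141.4984
RR_MH = (486.6339 + 210.8243) / (260.7552 + 141.4984) = 697.4582 / 402.2536 = 1.73388

1.73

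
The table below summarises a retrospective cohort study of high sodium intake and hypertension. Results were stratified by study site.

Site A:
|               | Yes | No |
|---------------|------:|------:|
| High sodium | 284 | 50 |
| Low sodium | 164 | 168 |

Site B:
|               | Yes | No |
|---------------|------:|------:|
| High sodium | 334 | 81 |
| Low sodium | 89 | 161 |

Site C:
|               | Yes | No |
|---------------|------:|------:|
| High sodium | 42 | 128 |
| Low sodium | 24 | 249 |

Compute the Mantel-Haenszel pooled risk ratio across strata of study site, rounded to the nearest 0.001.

RR_MH = Σ(aᵢ·n₀ᵢ/nᵢ) / Σ(cᵢ·n₁ᵢ/nᵢ), with n₁ᵢ = aᵢ+bᵢ (exposed), n₀ᵢ = cᵢ+dᵢ (unexposed), nᵢ = n₁ᵢ+n₀ᵢ.
Stratum 1 (Site A): n₁ = 334, n₀ = 332, n = 666; a·n₀/n = 284·332/666 = 141.5736; c·n₁/n = 164·334/666 = 82.2462
Stratum 2 (Site B): n₁ = 415, n₀ = 250, n = 665; a·n₀/n = 334·250/665 = 125.5639; c·n₁/n = 89·415/665 = 55.5414
Stratum 3 (Site C): n₁ = 170, n₀ = 273, n = 443; a·n₀/n = 42·273/443 = 25.8826; c·n₁/n = 24·170/443 = 9.2099
RR_MH = (141.5736 + 125.5639 + 25.8826) / (82.2462 + 55.5414 + 9.2099) = 293.0201 / 146.9975 = 1.99337

1.993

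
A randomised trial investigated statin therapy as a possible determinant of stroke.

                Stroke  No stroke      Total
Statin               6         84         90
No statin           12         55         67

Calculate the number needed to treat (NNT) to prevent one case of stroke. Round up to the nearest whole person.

Risk in treated group = 6/90 = 0.06667; risk in control = 12/67 = 0.17910.
Absolute risk reduction = 0.17910 − 0.06667 = 0.11244
NNT = 1 / ARR = 1 / 0.11244 = 8.894 → round up → 9

9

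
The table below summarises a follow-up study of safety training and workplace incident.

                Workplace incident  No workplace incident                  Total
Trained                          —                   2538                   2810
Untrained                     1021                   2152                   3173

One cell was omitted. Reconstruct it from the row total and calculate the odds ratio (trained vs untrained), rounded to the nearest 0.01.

The missing cell is in the exposed row: 2810 − 2538 = 272.
So a = 272, b = 2538, c = 1021, d = 2152.
OR = (a·d)/(b·c) = (272 × 2152) / (2538 × 1021) = 585344 / 2591298 = 0.22589

0.23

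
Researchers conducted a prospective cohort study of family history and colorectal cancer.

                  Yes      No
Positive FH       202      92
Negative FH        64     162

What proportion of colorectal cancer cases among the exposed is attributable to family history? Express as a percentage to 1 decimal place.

58.8

Cells: a = 202, b = 92, c = 64, d = 162.
Risk in exposed = 202/294 = 0.68707; risk in unexposed = 64/226 = 0.28319.
RR = 0.68707/0.28319 = 2.42623
AR% = (RR − 1)/RR × 100 = (2.42623 − 1)/2.42623 × 100 = 58.7838%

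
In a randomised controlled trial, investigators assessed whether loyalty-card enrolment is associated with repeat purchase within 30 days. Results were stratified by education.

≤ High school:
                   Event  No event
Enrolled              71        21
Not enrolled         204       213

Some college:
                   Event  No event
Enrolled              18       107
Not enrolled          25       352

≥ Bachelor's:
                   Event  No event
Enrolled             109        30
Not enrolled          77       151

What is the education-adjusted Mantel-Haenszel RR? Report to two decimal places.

1.93

RR_MH = Σ(aᵢ·n₀ᵢ/nᵢ) / Σ(cᵢ·n₁ᵢ/nᵢ), with n₁ᵢ = aᵢ+bᵢ (exposed), n₀ᵢ = cᵢ+dᵢ (unexposed), nᵢ = n₁ᵢ+n₀ᵢ.
Stratum 1 (≤ High school): n₁ = 92, n₀ = 417, n = 509; a·n₀/n = 71·417/509 = 58.1670; c·n₁/n = 204·92/509 = 36.8723
Stratum 2 (Some college): n₁ = 125, n₀ = 377, n = 502; a·n₀/n = 18·377/502 = 13.5179; c·n₁/n = 25·125/502 = 6.2251
Stratum 3 (≥ Bachelor's): n₁ = 139, n₀ = 228, n = 367; a·n₀/n = 109·228/367 = 67.7166; c·n₁/n = 77·139/367 = 29.1635
RR_MH = (58.1670 + 13.5179 + 67.7166) / (36.8723 + 6.2251 + 29.1635) = 139.4015 / 72.2609 = 1.92914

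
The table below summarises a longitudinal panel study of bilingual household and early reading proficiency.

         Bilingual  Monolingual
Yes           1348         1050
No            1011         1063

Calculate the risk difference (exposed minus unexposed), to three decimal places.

0.075

Reading the table with exposure as columns: a = 1348 (Bilingual, case), b = 1011 (Bilingual, non-case), c = 1050 (Monolingual, case), d = 1063.
Risk in exposed = 1348/2359 = 0.571429; risk in unexposed = 1050/2113 = 0.496924.
Risk difference = 0.571429 − 0.496924 = 0.074505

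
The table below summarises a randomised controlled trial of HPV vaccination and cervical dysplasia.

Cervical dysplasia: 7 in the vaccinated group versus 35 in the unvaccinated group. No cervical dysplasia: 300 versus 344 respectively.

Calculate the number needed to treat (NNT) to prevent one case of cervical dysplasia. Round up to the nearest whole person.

Risk in treated group = 7/307 = 0.02280; risk in control = 35/379 = 0.09235.
Absolute risk reduction = 0.09235 − 0.02280 = 0.06955
NNT = 1 / ARR = 1 / 0.06955 = 14.379 → round up → 15

15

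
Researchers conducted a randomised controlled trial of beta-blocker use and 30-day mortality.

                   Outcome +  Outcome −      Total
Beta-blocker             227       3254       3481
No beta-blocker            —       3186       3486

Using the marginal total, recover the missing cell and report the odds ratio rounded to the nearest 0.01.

The missing cell is in the unexposed row: 3486 − 3186 = 300.
So a = 227, b = 3254, c = 300, d = 3186.
OR = (a·d)/(b·c) = (227 × 3186) / (3254 × 300) = 723222 / 976200 = 0.74085

0.74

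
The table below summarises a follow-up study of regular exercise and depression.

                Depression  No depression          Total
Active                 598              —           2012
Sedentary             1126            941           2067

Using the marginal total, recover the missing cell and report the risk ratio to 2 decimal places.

0.55

The missing cell is in the exposed row: 2012 − 598 = 1414.
So a = 598, b = 1414, c = 1126, d = 941.
RR = [a/(a+b)] / [c/(c+d)] = (598/2012) / (1126/2067) = 0.29722/0.54475 = 0.54560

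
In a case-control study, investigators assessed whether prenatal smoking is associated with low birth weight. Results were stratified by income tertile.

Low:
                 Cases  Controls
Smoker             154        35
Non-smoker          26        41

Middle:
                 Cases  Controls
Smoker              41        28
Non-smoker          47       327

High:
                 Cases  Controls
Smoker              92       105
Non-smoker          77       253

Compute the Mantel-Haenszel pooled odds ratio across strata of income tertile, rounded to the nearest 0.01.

4.53

OR_MH = Σ(aᵢdᵢ/nᵢ) / Σ(bᵢcᵢ/nᵢ), where nᵢ is the stratum total.
Stratum 1 (Low): n = 256; a·d/n = 154·41/256 = 24.6641; b·c/n = 35·26/256 = 3.5547
Stratum 2 (Middle): n = 443; a·d/n = 41·327/443 = 30.2641; b·c/n = 28·47/443 = 2.9707
Stratum 3 (High): n = 527; a·d/n = 92·253/527 = 44.1670; b·c/n = 105·77/527 = 15.3416
OR_MH = (24.6641 + 30.2641 + 44.1670) / (3.5547 + 2.9707 + 15.3416) = 99.0952 / 21.8669 = 4.53174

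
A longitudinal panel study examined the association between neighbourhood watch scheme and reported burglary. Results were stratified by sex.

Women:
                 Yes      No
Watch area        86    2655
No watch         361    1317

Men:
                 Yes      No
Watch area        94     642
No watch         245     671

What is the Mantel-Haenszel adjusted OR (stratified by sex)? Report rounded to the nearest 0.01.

0.20

OR_MH = Σ(aᵢdᵢ/nᵢ) / Σ(bᵢcᵢ/nᵢ), where nᵢ is the stratum total.
Stratum 1 (Women): n = 4419; a·d/n = 86·1317/4419 = 25.6307; b·c/n = 2655·361/4419 = 216.8941
Stratum 2 (Men): n = 1652; a·d/n = 94·671/1652 = 38.1804; b·c/n = 642·245/1652 = 95.2119
OR_MH = (25.6307 + 38.1804) / (216.8941 + 95.2119) = 63.8111 / 312.1060 = 0.20445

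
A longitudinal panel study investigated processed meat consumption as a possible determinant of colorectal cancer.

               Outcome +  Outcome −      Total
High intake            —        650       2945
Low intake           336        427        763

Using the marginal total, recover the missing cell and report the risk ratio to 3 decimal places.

The missing cell is in the exposed row: 2945 − 650 = 2295.
So a = 2295, b = 650, c = 336, d = 427.
RR = [a/(a+b)] / [c/(c+d)] = (2295/2945) / (336/763) = 0.77929/0.44037 = 1.76963

1.770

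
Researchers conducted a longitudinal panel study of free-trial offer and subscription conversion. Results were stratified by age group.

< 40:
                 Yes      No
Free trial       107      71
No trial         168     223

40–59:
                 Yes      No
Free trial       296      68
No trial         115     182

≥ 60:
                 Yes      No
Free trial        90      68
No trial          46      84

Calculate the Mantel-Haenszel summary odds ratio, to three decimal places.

3.429

OR_MH = Σ(aᵢdᵢ/nᵢ) / Σ(bᵢcᵢ/nᵢ), where nᵢ is the stratum total.
Stratum 1 (< 40): n = 569; a·d/n = 107·223/569 = 41.9350; b·c/n = 71·168/569 = 20.9631
Stratum 2 (40–59): n = 661; a·d/n = 296·182/661 = 81.5008; b·c/n = 68·115/661 = 11.8306
Stratum 3 (≥ 60): n = 288; a·d/n = 90·84/288 = 26.2500; b·c/n = 68·46/288 = 10.8611
OR_MH = (41.9350 + 81.5008 + 26.2500) / (20.9631 + 11.8306 + 10.8611) = 149.6857 / 43.6548 = 3.42885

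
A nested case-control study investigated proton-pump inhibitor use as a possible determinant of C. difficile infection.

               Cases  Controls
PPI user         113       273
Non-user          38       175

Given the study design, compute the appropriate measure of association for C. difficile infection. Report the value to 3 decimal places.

1.906

Cells: a = 113, b = 273, c = 38, d = 175.
This is a nested case-control study: participants were sampled on outcome status, so risks in the source population cannot be estimated directly — relative risk is not valid here. The odds ratio is the appropriate measure.
OR = (a·d)/(b·c) = (113 × 175) / (273 × 38) = 19775 / 10374 = 1.90621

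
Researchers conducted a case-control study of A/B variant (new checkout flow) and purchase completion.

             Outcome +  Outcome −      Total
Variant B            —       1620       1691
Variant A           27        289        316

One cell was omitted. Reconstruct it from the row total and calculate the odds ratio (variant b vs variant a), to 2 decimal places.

The missing cell is in the exposed row: 1691 − 1620 = 71.
So a = 71, b = 1620, c = 27, d = 289.
OR = (a·d)/(b·c) = (71 × 289) / (1620 × 27) = 20519 / 43740 = 0.46911

0.47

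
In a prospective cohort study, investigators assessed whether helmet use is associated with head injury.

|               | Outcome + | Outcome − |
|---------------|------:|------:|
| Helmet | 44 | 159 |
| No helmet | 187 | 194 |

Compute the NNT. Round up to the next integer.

Risk in treated group = 44/203 = 0.21675; risk in control = 187/381 = 0.49081.
Absolute risk reduction = 0.49081 − 0.21675 = 0.27406
NNT = 1 / ARR = 1 / 0.27406 = 3.649 → round up → 4

4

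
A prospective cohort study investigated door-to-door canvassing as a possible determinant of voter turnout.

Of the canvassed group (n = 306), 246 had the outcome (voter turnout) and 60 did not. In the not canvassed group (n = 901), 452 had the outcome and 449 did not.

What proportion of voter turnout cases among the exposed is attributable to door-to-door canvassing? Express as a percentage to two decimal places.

From the description: a = 246, b = 60, c = 452, d = 449.
Risk in exposed = 246/306 = 0.80392; risk in unexposed = 452/901 = 0.50166.
RR = 0.80392/0.50166 = 1.60251
AR% = (RR − 1)/RR × 100 = (1.60251 − 1)/1.60251 × 100 = 37.5978%

37.60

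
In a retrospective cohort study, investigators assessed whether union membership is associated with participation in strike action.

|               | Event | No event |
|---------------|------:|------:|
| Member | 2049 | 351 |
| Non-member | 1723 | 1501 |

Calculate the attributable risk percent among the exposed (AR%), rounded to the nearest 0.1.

Cells: a = 2049, b = 351, c = 1723, d = 1501.
Risk in exposed = 2049/2400 = 0.85375; risk in unexposed = 1723/3224 = 0.53443.
RR = 0.85375/0.53443 = 1.59750
AR% = (RR − 1)/RR × 100 = (1.59750 − 1)/1.59750 × 100 = 37.4021%

37.4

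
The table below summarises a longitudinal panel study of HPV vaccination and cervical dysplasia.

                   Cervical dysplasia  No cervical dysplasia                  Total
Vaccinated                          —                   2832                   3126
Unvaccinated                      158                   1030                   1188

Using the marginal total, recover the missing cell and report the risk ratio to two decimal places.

0.71

The missing cell is in the exposed row: 3126 − 2832 = 294.
So a = 294, b = 2832, c = 158, d = 1030.
RR = [a/(a+b)] / [c/(c+d)] = (294/3126) / (158/1188) = 0.09405/0.13300 = 0.70716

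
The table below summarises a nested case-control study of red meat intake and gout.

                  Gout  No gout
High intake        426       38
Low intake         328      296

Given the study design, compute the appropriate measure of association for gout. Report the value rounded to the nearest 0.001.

10.117

Cells: a = 426, b = 38, c = 328, d = 296.
This is a nested case-control study: participants were sampled on outcome status, so risks in the source population cannot be estimated directly — relative risk is not valid here. The odds ratio is the appropriate measure.
OR = (a·d)/(b·c) = (426 × 296) / (38 × 328) = 126096 / 12464 = 10.11682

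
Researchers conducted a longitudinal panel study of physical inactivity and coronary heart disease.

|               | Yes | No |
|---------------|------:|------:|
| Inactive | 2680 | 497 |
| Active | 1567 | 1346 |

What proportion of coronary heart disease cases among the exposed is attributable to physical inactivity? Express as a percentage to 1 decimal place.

Cells: a = 2680, b = 497, c = 1567, d = 1346.
Risk in exposed = 2680/3177 = 0.84356; risk in unexposed = 1567/2913 = 0.53793.
RR = 0.84356/0.53793 = 1.56816
AR% = (RR − 1)/RR × 100 = (1.56816 − 1)/1.56816 × 100 = 36.2308%

36.2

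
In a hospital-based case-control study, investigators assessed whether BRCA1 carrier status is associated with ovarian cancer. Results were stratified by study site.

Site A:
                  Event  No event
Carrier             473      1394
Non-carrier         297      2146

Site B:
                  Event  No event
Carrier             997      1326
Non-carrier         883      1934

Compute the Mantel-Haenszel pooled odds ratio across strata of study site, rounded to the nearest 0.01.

OR_MH = Σ(aᵢdᵢ/nᵢ) / Σ(bᵢcᵢ/nᵢ), where nᵢ is the stratum total.
Stratum 1 (Site A): n = 4310; a·d/n = 473·2146/4310 = 235.5123; b·c/n = 1394·297/4310 = 96.0599
Stratum 2 (Site B): n = 5140; a·d/n = 997·1934/5140 = 375.1358; b·c/n = 1326·883/5140 = 227.7934
OR_MH = (235.5123 + 375.1358) / (96.0599 + 227.7934) = 610.6481 / 323.8532 = 1.88557

1.89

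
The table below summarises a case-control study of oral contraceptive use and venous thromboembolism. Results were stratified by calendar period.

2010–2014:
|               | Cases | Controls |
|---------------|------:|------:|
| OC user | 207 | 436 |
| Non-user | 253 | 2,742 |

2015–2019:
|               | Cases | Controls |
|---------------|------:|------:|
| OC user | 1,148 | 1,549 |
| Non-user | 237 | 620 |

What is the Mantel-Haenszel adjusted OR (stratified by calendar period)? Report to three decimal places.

2.666

OR_MH = Σ(aᵢdᵢ/nᵢ) / Σ(bᵢcᵢ/nᵢ), where nᵢ is the stratum total.
Stratum 1 (2010–2014): n = 3638; a·d/n = 207·2742/3638 = 156.0181; b·c/n = 436·253/3638 = 30.3211
Stratum 2 (2015–2019): n = 3554; a·d/n = 1148·620/3554 = 200.2701; b·c/n = 1549·237/3554 = 103.2957
OR_MH = (156.0181 + 200.2701) / (30.3211 + 103.2957) = 356.2883 / 133.6168 = 2.66649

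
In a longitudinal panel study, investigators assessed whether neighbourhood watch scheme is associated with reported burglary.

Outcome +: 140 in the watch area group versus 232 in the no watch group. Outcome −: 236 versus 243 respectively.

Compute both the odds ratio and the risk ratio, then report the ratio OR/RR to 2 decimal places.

From the description: a = 140, b = 236, c = 232, d = 243.
OR = (140·243)/(236·232) = 34020/54752 = 0.62135
Risk in exposed = 140/376 = 0.37234; risk in unexposed = 232/475 = 0.48842; RR = 0.76233
OR/RR = 0.62135 / 0.76233 = 0.81506
The outcome is not rare, so the OR lies further from 1 than the RR.

0.82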